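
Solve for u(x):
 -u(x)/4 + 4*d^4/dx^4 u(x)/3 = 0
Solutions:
 u(x) = C1*exp(-3^(1/4)*x/2) + C2*exp(3^(1/4)*x/2) + C3*sin(3^(1/4)*x/2) + C4*cos(3^(1/4)*x/2)


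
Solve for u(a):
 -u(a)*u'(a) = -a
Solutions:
 u(a) = -sqrt(C1 + a^2)
 u(a) = sqrt(C1 + a^2)


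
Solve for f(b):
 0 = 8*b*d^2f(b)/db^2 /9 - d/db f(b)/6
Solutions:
 f(b) = C1 + C2*b^(19/16)


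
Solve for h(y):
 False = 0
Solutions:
 h(y) = C1 + 3*y*asin(4*y)/4 + zoo*y + 3*sqrt(1 - 16*y^2)/16


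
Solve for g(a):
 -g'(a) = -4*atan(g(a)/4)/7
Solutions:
 Integral(1/atan(_y/4), (_y, g(a))) = C1 + 4*a/7


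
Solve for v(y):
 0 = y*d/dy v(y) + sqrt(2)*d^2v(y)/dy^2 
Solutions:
 v(y) = C1 + C2*erf(2^(1/4)*y/2)


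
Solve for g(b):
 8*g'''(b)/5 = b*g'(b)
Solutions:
 g(b) = C1 + Integral(C2*airyai(5^(1/3)*b/2) + C3*airybi(5^(1/3)*b/2), b)


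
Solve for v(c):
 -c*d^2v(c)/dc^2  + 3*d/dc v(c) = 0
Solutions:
 v(c) = C1 + C2*c^4


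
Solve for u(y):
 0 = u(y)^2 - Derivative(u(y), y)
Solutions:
 u(y) = -1/(C1 + y)


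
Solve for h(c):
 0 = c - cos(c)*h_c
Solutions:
 h(c) = C1 + Integral(c/cos(c), c)


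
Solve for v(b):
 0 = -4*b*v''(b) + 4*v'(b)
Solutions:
 v(b) = C1 + C2*b^2


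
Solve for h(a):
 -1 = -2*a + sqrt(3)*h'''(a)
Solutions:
 h(a) = C1 + C2*a + C3*a^2 + sqrt(3)*a^4/36 - sqrt(3)*a^3/18


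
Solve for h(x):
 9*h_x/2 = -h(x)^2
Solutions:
 h(x) = 9/(C1 + 2*x)


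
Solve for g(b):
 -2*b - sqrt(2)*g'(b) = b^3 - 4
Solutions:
 g(b) = C1 - sqrt(2)*b^4/8 - sqrt(2)*b^2/2 + 2*sqrt(2)*b


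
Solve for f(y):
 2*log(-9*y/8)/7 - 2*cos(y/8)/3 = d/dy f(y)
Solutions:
 f(y) = C1 + 2*y*log(-y)/7 - 6*y*log(2)/7 - 2*y/7 + 4*y*log(3)/7 - 16*sin(y/8)/3


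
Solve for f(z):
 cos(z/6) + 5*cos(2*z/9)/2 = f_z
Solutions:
 f(z) = C1 + 6*sin(z/6) + 45*sin(2*z/9)/4


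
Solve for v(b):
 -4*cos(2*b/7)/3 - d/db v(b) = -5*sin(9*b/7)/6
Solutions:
 v(b) = C1 - 14*sin(2*b/7)/3 - 35*cos(9*b/7)/54


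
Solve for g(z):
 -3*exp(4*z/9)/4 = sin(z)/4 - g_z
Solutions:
 g(z) = C1 + 27*exp(4*z/9)/16 - cos(z)/4


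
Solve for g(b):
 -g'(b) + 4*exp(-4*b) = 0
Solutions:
 g(b) = C1 - exp(-4*b)


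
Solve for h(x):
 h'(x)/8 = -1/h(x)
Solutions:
 h(x) = -sqrt(C1 - 16*x)
 h(x) = sqrt(C1 - 16*x)


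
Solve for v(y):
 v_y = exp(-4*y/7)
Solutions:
 v(y) = C1 - 7*exp(-4*y/7)/4


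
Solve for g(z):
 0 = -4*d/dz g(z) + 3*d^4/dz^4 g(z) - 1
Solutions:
 g(z) = C1 + C4*exp(6^(2/3)*z/3) - z/4 + (C2*sin(2^(2/3)*3^(1/6)*z/2) + C3*cos(2^(2/3)*3^(1/6)*z/2))*exp(-6^(2/3)*z/6)


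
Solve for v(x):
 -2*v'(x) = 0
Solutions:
 v(x) = C1


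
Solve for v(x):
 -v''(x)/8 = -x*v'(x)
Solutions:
 v(x) = C1 + C2*erfi(2*x)


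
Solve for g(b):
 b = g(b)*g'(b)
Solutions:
 g(b) = -sqrt(C1 + b^2)
 g(b) = sqrt(C1 + b^2)


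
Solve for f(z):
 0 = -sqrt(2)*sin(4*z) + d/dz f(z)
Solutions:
 f(z) = C1 - sqrt(2)*cos(4*z)/4


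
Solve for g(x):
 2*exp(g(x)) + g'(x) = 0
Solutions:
 g(x) = log(1/(C1 + 2*x))


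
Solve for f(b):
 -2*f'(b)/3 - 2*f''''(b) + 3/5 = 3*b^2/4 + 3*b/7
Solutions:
 f(b) = C1 + C4*exp(-3^(2/3)*b/3) - 3*b^3/8 - 9*b^2/28 + 9*b/10 + (C2*sin(3^(1/6)*b/2) + C3*cos(3^(1/6)*b/2))*exp(3^(2/3)*b/6)


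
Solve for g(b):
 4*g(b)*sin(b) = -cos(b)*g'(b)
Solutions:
 g(b) = C1*cos(b)^4


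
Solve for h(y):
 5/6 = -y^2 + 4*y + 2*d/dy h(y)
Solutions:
 h(y) = C1 + y^3/6 - y^2 + 5*y/12


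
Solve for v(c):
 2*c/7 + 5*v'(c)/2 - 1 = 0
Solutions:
 v(c) = C1 - 2*c^2/35 + 2*c/5


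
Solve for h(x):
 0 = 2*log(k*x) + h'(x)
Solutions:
 h(x) = C1 - 2*x*log(k*x) + 2*x


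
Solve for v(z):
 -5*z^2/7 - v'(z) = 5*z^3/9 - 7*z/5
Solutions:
 v(z) = C1 - 5*z^4/36 - 5*z^3/21 + 7*z^2/10


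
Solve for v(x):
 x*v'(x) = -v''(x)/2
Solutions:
 v(x) = C1 + C2*erf(x)


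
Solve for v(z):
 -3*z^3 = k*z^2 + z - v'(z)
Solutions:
 v(z) = C1 + k*z^3/3 + 3*z^4/4 + z^2/2


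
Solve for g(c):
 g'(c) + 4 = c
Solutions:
 g(c) = C1 + c^2/2 - 4*c


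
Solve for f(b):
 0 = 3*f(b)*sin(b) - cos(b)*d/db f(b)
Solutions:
 f(b) = C1/cos(b)^3


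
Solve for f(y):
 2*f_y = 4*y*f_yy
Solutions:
 f(y) = C1 + C2*y^(3/2)


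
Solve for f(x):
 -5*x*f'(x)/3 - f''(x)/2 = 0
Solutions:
 f(x) = C1 + C2*erf(sqrt(15)*x/3)


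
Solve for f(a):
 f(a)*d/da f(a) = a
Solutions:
 f(a) = -sqrt(C1 + a^2)
 f(a) = sqrt(C1 + a^2)


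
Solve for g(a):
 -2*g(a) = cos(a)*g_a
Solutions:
 g(a) = C1*(sin(a) - 1)/(sin(a) + 1)


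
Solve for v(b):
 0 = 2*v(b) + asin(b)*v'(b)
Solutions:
 v(b) = C1*exp(-2*Integral(1/asin(b), b))


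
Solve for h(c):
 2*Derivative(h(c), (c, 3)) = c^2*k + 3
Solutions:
 h(c) = C1 + C2*c + C3*c^2 + c^5*k/120 + c^3/4


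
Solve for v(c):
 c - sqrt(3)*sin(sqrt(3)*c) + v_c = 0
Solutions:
 v(c) = C1 - c^2/2 - cos(sqrt(3)*c)


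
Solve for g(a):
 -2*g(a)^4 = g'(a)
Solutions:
 g(a) = (-3^(2/3) - 3*3^(1/6)*I)*(1/(C1 + 2*a))^(1/3)/6
 g(a) = (-3^(2/3) + 3*3^(1/6)*I)*(1/(C1 + 2*a))^(1/3)/6
 g(a) = (1/(C1 + 6*a))^(1/3)


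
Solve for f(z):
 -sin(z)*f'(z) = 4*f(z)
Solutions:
 f(z) = C1*(cos(z)^2 + 2*cos(z) + 1)/(cos(z)^2 - 2*cos(z) + 1)


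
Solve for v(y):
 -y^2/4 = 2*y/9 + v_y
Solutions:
 v(y) = C1 - y^3/12 - y^2/9


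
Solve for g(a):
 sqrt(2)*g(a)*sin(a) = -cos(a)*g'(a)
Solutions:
 g(a) = C1*cos(a)^(sqrt(2))


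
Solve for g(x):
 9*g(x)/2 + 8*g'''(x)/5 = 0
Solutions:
 g(x) = C3*exp(x*(-2^(2/3)*45^(1/3) + 3*5^(1/3)*6^(2/3))/16)*sin(3*2^(2/3)*3^(1/6)*5^(1/3)*x/8) + C4*exp(x*(-2^(2/3)*45^(1/3) + 3*5^(1/3)*6^(2/3))/16)*cos(3*2^(2/3)*3^(1/6)*5^(1/3)*x/8) + C5*exp(-x*(2^(2/3)*45^(1/3) + 3*5^(1/3)*6^(2/3))/16) + (C1*sin(3*2^(2/3)*3^(1/6)*5^(1/3)*x/8) + C2*cos(3*2^(2/3)*3^(1/6)*5^(1/3)*x/8))*exp(2^(2/3)*45^(1/3)*x/8)


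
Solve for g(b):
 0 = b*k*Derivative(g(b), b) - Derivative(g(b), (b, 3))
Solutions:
 g(b) = C1 + Integral(C2*airyai(b*k^(1/3)) + C3*airybi(b*k^(1/3)), b)


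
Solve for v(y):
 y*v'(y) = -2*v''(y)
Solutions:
 v(y) = C1 + C2*erf(y/2)


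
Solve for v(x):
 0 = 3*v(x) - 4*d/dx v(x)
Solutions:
 v(x) = C1*exp(3*x/4)


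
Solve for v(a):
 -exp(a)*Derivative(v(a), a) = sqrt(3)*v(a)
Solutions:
 v(a) = C1*exp(sqrt(3)*exp(-a))


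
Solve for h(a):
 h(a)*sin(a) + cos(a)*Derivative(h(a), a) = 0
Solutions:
 h(a) = C1*cos(a)


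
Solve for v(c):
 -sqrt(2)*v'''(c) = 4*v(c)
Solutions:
 v(c) = C3*exp(-sqrt(2)*c) + (C1*sin(sqrt(6)*c/2) + C2*cos(sqrt(6)*c/2))*exp(sqrt(2)*c/2)


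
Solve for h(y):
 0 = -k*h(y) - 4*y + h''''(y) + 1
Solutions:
 h(y) = C1*exp(-k^(1/4)*y) + C2*exp(k^(1/4)*y) + C3*exp(-I*k^(1/4)*y) + C4*exp(I*k^(1/4)*y) - 4*y/k + 1/k


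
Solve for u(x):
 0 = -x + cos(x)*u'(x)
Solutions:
 u(x) = C1 + Integral(x/cos(x), x)


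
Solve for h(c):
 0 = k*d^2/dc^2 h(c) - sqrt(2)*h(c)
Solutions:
 h(c) = C1*exp(-2^(1/4)*c*sqrt(1/k)) + C2*exp(2^(1/4)*c*sqrt(1/k))


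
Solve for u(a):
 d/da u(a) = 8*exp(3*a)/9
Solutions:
 u(a) = C1 + 8*exp(3*a)/27


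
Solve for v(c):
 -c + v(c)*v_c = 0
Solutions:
 v(c) = -sqrt(C1 + c^2)
 v(c) = sqrt(C1 + c^2)


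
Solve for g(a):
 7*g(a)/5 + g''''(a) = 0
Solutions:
 g(a) = (C1*sin(sqrt(2)*5^(3/4)*7^(1/4)*a/10) + C2*cos(sqrt(2)*5^(3/4)*7^(1/4)*a/10))*exp(-sqrt(2)*5^(3/4)*7^(1/4)*a/10) + (C3*sin(sqrt(2)*5^(3/4)*7^(1/4)*a/10) + C4*cos(sqrt(2)*5^(3/4)*7^(1/4)*a/10))*exp(sqrt(2)*5^(3/4)*7^(1/4)*a/10)


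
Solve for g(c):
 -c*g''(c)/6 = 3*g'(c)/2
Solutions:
 g(c) = C1 + C2/c^8


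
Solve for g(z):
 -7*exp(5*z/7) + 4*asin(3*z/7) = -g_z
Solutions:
 g(z) = C1 - 4*z*asin(3*z/7) - 4*sqrt(49 - 9*z^2)/3 + 49*exp(5*z/7)/5


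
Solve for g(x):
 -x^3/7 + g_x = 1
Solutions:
 g(x) = C1 + x^4/28 + x


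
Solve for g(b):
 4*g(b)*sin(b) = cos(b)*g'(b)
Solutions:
 g(b) = C1/cos(b)^4


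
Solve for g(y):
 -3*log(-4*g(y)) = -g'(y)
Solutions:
 -Integral(1/(log(-_y) + 2*log(2)), (_y, g(y)))/3 = C1 - y


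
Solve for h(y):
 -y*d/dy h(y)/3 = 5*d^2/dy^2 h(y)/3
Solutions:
 h(y) = C1 + C2*erf(sqrt(10)*y/10)


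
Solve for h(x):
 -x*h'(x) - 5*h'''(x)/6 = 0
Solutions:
 h(x) = C1 + Integral(C2*airyai(-5^(2/3)*6^(1/3)*x/5) + C3*airybi(-5^(2/3)*6^(1/3)*x/5), x)


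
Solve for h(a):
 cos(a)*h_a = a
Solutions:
 h(a) = C1 + Integral(a/cos(a), a)


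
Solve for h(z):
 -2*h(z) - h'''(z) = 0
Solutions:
 h(z) = C3*exp(-2^(1/3)*z) + (C1*sin(2^(1/3)*sqrt(3)*z/2) + C2*cos(2^(1/3)*sqrt(3)*z/2))*exp(2^(1/3)*z/2)


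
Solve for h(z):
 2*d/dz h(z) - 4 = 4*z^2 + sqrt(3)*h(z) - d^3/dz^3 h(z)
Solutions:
 h(z) = C1*exp(-2^(1/3)*sqrt(3)*z*(-4/(9 + sqrt(113))^(1/3) + 2^(1/3)*(9 + sqrt(113))^(1/3))/12)*sin(2^(1/3)*z*((9 + sqrt(113))^(-1/3) + 2^(1/3)*(9 + sqrt(113))^(1/3)/4)) + C2*exp(-2^(1/3)*sqrt(3)*z*(-4/(9 + sqrt(113))^(1/3) + 2^(1/3)*(9 + sqrt(113))^(1/3))/12)*cos(2^(1/3)*z*((9 + sqrt(113))^(-1/3) + 2^(1/3)*(9 + sqrt(113))^(1/3)/4)) + C3*exp(2^(1/3)*sqrt(3)*z*(-4/(9 + sqrt(113))^(1/3) + 2^(1/3)*(9 + sqrt(113))^(1/3))/6) - 4*sqrt(3)*z^2/3 - 16*z/3 - 44*sqrt(3)/9


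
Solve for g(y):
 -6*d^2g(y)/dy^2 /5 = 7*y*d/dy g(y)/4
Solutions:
 g(y) = C1 + C2*erf(sqrt(105)*y/12)


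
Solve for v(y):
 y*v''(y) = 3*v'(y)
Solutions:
 v(y) = C1 + C2*y^4


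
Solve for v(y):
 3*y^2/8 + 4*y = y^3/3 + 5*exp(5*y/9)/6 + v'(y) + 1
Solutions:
 v(y) = C1 - y^4/12 + y^3/8 + 2*y^2 - y - 3*exp(5*y/9)/2


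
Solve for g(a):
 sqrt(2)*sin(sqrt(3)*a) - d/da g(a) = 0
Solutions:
 g(a) = C1 - sqrt(6)*cos(sqrt(3)*a)/3


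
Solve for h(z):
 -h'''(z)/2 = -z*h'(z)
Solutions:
 h(z) = C1 + Integral(C2*airyai(2^(1/3)*z) + C3*airybi(2^(1/3)*z), z)


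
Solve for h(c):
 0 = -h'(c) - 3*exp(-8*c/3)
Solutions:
 h(c) = C1 + 9*exp(-8*c/3)/8


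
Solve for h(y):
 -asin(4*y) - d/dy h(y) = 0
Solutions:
 h(y) = C1 - y*asin(4*y) - sqrt(1 - 16*y^2)/4


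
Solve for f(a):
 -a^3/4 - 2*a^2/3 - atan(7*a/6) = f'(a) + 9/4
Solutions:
 f(a) = C1 - a^4/16 - 2*a^3/9 - a*atan(7*a/6) - 9*a/4 + 3*log(49*a^2 + 36)/7


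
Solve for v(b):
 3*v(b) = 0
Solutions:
 v(b) = 0


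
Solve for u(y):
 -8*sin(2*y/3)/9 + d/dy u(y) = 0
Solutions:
 u(y) = C1 - 4*cos(2*y/3)/3


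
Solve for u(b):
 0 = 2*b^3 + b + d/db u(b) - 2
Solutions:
 u(b) = C1 - b^4/2 - b^2/2 + 2*b


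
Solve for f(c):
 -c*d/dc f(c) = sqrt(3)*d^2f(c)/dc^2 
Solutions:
 f(c) = C1 + C2*erf(sqrt(2)*3^(3/4)*c/6)


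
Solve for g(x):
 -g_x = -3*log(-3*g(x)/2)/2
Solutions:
 -2*Integral(1/(log(-_y) - log(2) + log(3)), (_y, g(x)))/3 = C1 - x


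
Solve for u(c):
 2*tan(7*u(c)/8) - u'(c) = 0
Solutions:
 u(c) = -8*asin(C1*exp(7*c/4))/7 + 8*pi/7
 u(c) = 8*asin(C1*exp(7*c/4))/7


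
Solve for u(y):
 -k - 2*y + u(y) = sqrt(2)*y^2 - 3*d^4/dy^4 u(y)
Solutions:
 u(y) = k + sqrt(2)*y^2 + 2*y + (C1*sin(sqrt(2)*3^(3/4)*y/6) + C2*cos(sqrt(2)*3^(3/4)*y/6))*exp(-sqrt(2)*3^(3/4)*y/6) + (C3*sin(sqrt(2)*3^(3/4)*y/6) + C4*cos(sqrt(2)*3^(3/4)*y/6))*exp(sqrt(2)*3^(3/4)*y/6)


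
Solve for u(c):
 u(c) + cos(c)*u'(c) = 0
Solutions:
 u(c) = C1*sqrt(sin(c) - 1)/sqrt(sin(c) + 1)


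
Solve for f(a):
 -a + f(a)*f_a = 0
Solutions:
 f(a) = -sqrt(C1 + a^2)
 f(a) = sqrt(C1 + a^2)


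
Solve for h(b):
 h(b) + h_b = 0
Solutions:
 h(b) = C1*exp(-b)


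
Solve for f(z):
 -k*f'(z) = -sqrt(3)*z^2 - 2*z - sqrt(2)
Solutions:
 f(z) = C1 + sqrt(3)*z^3/(3*k) + z^2/k + sqrt(2)*z/k


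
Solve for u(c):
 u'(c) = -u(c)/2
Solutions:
 u(c) = C1*exp(-c/2)


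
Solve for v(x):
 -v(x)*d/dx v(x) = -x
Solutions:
 v(x) = -sqrt(C1 + x^2)
 v(x) = sqrt(C1 + x^2)


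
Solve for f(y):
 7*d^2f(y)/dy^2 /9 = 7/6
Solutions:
 f(y) = C1 + C2*y + 3*y^2/4


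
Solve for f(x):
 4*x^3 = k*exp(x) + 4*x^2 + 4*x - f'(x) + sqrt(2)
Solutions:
 f(x) = C1 + k*exp(x) - x^4 + 4*x^3/3 + 2*x^2 + sqrt(2)*x


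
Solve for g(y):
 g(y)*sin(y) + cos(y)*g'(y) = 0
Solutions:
 g(y) = C1*cos(y)


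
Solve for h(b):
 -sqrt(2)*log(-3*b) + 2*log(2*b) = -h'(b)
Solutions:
 h(b) = C1 - b*(2 - sqrt(2))*log(b) + b*(-sqrt(2) - 2*log(2) + sqrt(2)*log(3) + 2 + sqrt(2)*I*pi)


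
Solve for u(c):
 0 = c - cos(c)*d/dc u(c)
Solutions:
 u(c) = C1 + Integral(c/cos(c), c)


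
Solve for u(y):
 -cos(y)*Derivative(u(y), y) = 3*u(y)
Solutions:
 u(y) = C1*(sin(y) - 1)^(3/2)/(sin(y) + 1)^(3/2)


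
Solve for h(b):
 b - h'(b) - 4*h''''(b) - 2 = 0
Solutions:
 h(b) = C1 + C4*exp(-2^(1/3)*b/2) + b^2/2 - 2*b + (C2*sin(2^(1/3)*sqrt(3)*b/4) + C3*cos(2^(1/3)*sqrt(3)*b/4))*exp(2^(1/3)*b/4)


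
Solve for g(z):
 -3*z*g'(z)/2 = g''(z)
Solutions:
 g(z) = C1 + C2*erf(sqrt(3)*z/2)


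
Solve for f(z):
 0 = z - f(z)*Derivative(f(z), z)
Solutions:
 f(z) = -sqrt(C1 + z^2)
 f(z) = sqrt(C1 + z^2)


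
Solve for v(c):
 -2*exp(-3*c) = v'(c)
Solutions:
 v(c) = C1 + 2*exp(-3*c)/3


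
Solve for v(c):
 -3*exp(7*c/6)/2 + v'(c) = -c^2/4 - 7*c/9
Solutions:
 v(c) = C1 - c^3/12 - 7*c^2/18 + 9*exp(7*c/6)/7


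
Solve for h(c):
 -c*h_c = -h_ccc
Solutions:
 h(c) = C1 + Integral(C2*airyai(c) + C3*airybi(c), c)


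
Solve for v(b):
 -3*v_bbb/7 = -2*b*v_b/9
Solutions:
 v(b) = C1 + Integral(C2*airyai(14^(1/3)*b/3) + C3*airybi(14^(1/3)*b/3), b)


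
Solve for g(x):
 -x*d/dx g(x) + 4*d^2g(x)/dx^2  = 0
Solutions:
 g(x) = C1 + C2*erfi(sqrt(2)*x/4)


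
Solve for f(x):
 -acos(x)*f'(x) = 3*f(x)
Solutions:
 f(x) = C1*exp(-3*Integral(1/acos(x), x))


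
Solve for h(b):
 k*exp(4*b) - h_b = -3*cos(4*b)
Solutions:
 h(b) = C1 + k*exp(4*b)/4 + 3*sin(4*b)/4


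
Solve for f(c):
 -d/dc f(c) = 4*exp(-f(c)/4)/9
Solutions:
 f(c) = 4*log(C1 - c/9)


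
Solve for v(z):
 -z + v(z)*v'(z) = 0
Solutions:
 v(z) = -sqrt(C1 + z^2)
 v(z) = sqrt(C1 + z^2)


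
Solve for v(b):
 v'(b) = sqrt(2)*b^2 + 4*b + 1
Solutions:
 v(b) = C1 + sqrt(2)*b^3/3 + 2*b^2 + b


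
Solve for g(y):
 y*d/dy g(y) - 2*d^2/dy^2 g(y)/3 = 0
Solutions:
 g(y) = C1 + C2*erfi(sqrt(3)*y/2)


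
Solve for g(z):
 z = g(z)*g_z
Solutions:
 g(z) = -sqrt(C1 + z^2)
 g(z) = sqrt(C1 + z^2)


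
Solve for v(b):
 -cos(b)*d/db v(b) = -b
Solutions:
 v(b) = C1 + Integral(b/cos(b), b)


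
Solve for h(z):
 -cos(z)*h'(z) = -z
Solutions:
 h(z) = C1 + Integral(z/cos(z), z)


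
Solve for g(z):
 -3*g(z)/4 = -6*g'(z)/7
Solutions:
 g(z) = C1*exp(7*z/8)


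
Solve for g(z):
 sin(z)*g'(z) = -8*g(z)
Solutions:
 g(z) = C1*(cos(z)^4 + 4*cos(z)^3 + 6*cos(z)^2 + 4*cos(z) + 1)/(cos(z)^4 - 4*cos(z)^3 + 6*cos(z)^2 - 4*cos(z) + 1)


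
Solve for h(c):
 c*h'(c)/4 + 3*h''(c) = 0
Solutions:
 h(c) = C1 + C2*erf(sqrt(6)*c/12)


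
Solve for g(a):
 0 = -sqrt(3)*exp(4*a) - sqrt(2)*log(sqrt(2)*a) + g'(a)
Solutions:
 g(a) = C1 + sqrt(2)*a*log(a) + sqrt(2)*a*(-1 + log(2)/2) + sqrt(3)*exp(4*a)/4


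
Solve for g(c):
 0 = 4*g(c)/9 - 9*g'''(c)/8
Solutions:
 g(c) = C3*exp(2*6^(2/3)*c/9) + (C1*sin(2^(2/3)*3^(1/6)*c/3) + C2*cos(2^(2/3)*3^(1/6)*c/3))*exp(-6^(2/3)*c/9)


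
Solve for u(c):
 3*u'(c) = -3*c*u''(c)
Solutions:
 u(c) = C1 + C2*log(c)


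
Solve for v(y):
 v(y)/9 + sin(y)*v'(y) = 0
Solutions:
 v(y) = C1*(cos(y) + 1)^(1/18)/(cos(y) - 1)^(1/18)


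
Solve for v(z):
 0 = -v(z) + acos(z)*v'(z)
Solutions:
 v(z) = C1*exp(Integral(1/acos(z), z))


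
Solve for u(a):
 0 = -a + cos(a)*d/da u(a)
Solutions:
 u(a) = C1 + Integral(a/cos(a), a)


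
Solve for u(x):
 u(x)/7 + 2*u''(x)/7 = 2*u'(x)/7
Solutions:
 u(x) = (C1*sin(x/2) + C2*cos(x/2))*exp(x/2)


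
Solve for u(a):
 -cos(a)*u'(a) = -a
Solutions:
 u(a) = C1 + Integral(a/cos(a), a)


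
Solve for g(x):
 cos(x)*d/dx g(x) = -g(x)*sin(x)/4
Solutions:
 g(x) = C1*cos(x)^(1/4)


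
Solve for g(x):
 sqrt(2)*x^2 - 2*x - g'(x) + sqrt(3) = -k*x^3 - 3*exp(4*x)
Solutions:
 g(x) = C1 + k*x^4/4 + sqrt(2)*x^3/3 - x^2 + sqrt(3)*x + 3*exp(4*x)/4


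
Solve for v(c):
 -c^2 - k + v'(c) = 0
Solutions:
 v(c) = C1 + c^3/3 + c*k


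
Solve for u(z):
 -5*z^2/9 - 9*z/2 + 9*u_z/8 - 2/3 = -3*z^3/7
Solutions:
 u(z) = C1 - 2*z^4/21 + 40*z^3/243 + 2*z^2 + 16*z/27


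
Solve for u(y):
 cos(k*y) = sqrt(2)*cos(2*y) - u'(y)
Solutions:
 u(y) = C1 + sqrt(2)*sin(2*y)/2 - sin(k*y)/k


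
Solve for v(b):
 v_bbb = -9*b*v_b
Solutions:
 v(b) = C1 + Integral(C2*airyai(-3^(2/3)*b) + C3*airybi(-3^(2/3)*b), b)


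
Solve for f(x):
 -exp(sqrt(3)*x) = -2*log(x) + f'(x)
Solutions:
 f(x) = C1 + 2*x*log(x) - 2*x - sqrt(3)*exp(sqrt(3)*x)/3


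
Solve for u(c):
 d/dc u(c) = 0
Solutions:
 u(c) = C1


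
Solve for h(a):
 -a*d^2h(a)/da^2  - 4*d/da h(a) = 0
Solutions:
 h(a) = C1 + C2/a^3


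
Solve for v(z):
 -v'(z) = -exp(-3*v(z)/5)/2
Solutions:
 v(z) = 5*log(C1 + 3*z/10)/3
 v(z) = 5*log(10^(2/3)*(-3^(1/3) - 3^(5/6)*I)*(C1 + z)^(1/3)/20)
 v(z) = 5*log(10^(2/3)*(-3^(1/3) + 3^(5/6)*I)*(C1 + z)^(1/3)/20)


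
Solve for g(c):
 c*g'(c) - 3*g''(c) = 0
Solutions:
 g(c) = C1 + C2*erfi(sqrt(6)*c/6)


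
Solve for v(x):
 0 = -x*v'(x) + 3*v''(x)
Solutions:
 v(x) = C1 + C2*erfi(sqrt(6)*x/6)


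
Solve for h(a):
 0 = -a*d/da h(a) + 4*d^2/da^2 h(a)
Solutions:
 h(a) = C1 + C2*erfi(sqrt(2)*a/4)


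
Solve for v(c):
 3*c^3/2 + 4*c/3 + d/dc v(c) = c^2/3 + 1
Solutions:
 v(c) = C1 - 3*c^4/8 + c^3/9 - 2*c^2/3 + c


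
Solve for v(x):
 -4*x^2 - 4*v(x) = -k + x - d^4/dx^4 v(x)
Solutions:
 v(x) = C1*exp(-sqrt(2)*x) + C2*exp(sqrt(2)*x) + C3*sin(sqrt(2)*x) + C4*cos(sqrt(2)*x) + k/4 - x^2 - x/4


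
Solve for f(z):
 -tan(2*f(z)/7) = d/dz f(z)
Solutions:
 f(z) = -7*asin(C1*exp(-2*z/7))/2 + 7*pi/2
 f(z) = 7*asin(C1*exp(-2*z/7))/2


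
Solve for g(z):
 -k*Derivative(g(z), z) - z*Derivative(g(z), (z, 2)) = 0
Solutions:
 g(z) = C1 + z^(1 - re(k))*(C2*sin(log(z)*Abs(im(k))) + C3*cos(log(z)*im(k)))


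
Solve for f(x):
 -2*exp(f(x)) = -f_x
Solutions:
 f(x) = log(-1/(C1 + 2*x))


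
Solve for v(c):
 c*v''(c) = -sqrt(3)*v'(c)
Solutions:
 v(c) = C1 + C2*c^(1 - sqrt(3))


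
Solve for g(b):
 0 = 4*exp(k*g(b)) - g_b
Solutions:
 g(b) = Piecewise((log(-1/(C1*k + 4*b*k))/k, Ne(k, 0)), (nan, True))
 g(b) = Piecewise((C1 + 4*b, Eq(k, 0)), (nan, True))


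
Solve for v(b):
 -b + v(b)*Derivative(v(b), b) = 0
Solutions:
 v(b) = -sqrt(C1 + b^2)
 v(b) = sqrt(C1 + b^2)


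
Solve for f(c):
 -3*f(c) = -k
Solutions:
 f(c) = k/3


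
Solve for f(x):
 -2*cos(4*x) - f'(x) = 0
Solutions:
 f(x) = C1 - sin(4*x)/2


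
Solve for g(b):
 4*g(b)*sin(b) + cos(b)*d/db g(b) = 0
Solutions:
 g(b) = C1*cos(b)^4


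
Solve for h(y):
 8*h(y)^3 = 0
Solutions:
 h(y) = 0


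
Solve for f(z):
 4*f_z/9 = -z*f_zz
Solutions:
 f(z) = C1 + C2*z^(5/9)


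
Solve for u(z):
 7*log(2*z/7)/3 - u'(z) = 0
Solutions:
 u(z) = C1 + 7*z*log(z)/3 - 7*z*log(7)/3 - 7*z/3 + 7*z*log(2)/3


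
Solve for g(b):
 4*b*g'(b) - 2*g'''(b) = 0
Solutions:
 g(b) = C1 + Integral(C2*airyai(2^(1/3)*b) + C3*airybi(2^(1/3)*b), b)


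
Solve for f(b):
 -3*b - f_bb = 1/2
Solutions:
 f(b) = C1 + C2*b - b^3/2 - b^2/4


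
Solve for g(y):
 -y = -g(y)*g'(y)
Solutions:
 g(y) = -sqrt(C1 + y^2)
 g(y) = sqrt(C1 + y^2)


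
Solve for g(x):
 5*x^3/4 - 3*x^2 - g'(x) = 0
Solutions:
 g(x) = C1 + 5*x^4/16 - x^3


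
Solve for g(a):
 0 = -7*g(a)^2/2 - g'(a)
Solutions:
 g(a) = 2/(C1 + 7*a)


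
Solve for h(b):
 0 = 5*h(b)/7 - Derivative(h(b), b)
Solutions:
 h(b) = C1*exp(5*b/7)


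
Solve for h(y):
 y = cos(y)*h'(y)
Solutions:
 h(y) = C1 + Integral(y/cos(y), y)


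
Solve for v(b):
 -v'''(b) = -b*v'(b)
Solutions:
 v(b) = C1 + Integral(C2*airyai(b) + C3*airybi(b), b)


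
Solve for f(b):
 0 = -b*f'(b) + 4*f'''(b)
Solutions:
 f(b) = C1 + Integral(C2*airyai(2^(1/3)*b/2) + C3*airybi(2^(1/3)*b/2), b)


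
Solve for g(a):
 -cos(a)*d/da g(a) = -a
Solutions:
 g(a) = C1 + Integral(a/cos(a), a)


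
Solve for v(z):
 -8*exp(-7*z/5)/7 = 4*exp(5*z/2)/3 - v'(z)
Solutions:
 v(z) = C1 + 8*exp(5*z/2)/15 - 40*exp(-7*z/5)/49


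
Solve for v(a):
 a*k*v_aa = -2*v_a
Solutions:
 v(a) = C1 + a^(((re(k) - 2)*re(k) + im(k)^2)/(re(k)^2 + im(k)^2))*(C2*sin(2*log(a)*Abs(im(k))/(re(k)^2 + im(k)^2)) + C3*cos(2*log(a)*im(k)/(re(k)^2 + im(k)^2)))


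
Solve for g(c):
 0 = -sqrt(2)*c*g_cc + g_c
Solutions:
 g(c) = C1 + C2*c^(sqrt(2)/2 + 1)


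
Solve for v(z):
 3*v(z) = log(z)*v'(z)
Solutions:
 v(z) = C1*exp(3*li(z))


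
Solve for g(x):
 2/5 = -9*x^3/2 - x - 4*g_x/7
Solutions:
 g(x) = C1 - 63*x^4/32 - 7*x^2/8 - 7*x/10


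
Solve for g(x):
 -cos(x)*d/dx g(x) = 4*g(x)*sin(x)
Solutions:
 g(x) = C1*cos(x)^4


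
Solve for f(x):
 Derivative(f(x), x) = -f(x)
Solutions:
 f(x) = C1*exp(-x)


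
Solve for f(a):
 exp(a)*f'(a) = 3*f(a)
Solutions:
 f(a) = C1*exp(-3*exp(-a))


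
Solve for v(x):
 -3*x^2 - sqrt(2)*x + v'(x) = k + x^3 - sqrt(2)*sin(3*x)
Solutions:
 v(x) = C1 + k*x + x^4/4 + x^3 + sqrt(2)*x^2/2 + sqrt(2)*cos(3*x)/3


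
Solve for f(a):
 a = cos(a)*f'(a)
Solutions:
 f(a) = C1 + Integral(a/cos(a), a)


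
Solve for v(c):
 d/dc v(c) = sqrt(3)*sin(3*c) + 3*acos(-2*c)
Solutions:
 v(c) = C1 + 3*c*acos(-2*c) + 3*sqrt(1 - 4*c^2)/2 - sqrt(3)*cos(3*c)/3


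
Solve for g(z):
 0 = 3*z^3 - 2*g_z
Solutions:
 g(z) = C1 + 3*z^4/8


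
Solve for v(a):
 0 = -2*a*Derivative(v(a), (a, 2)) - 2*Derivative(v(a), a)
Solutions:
 v(a) = C1 + C2*log(a)


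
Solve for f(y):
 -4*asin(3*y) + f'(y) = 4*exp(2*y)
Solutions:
 f(y) = C1 + 4*y*asin(3*y) + 4*sqrt(1 - 9*y^2)/3 + 2*exp(2*y)


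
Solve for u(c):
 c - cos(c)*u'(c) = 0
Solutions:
 u(c) = C1 + Integral(c/cos(c), c)


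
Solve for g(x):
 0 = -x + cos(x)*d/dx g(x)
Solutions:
 g(x) = C1 + Integral(x/cos(x), x)


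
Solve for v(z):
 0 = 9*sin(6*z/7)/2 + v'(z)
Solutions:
 v(z) = C1 + 21*cos(6*z/7)/4


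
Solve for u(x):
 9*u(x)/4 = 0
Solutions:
 u(x) = 0


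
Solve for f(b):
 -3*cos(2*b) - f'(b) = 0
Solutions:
 f(b) = C1 - 3*sin(2*b)/2


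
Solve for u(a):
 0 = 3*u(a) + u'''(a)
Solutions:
 u(a) = C3*exp(-3^(1/3)*a) + (C1*sin(3^(5/6)*a/2) + C2*cos(3^(5/6)*a/2))*exp(3^(1/3)*a/2)


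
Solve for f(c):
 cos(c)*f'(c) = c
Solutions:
 f(c) = C1 + Integral(c/cos(c), c)


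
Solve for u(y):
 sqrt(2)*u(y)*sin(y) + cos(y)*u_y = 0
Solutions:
 u(y) = C1*cos(y)^(sqrt(2))


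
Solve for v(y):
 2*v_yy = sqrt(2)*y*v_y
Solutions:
 v(y) = C1 + C2*erfi(2^(1/4)*y/2)


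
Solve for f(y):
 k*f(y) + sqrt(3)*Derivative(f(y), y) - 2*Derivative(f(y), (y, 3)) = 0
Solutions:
 f(y) = C1*exp(-2^(1/3)*y*(3^(2/3)*(-3*k + sqrt(9*k^2 - 2*sqrt(3)))^(1/3) + 2^(1/3)*3^(5/6)/(-3*k + sqrt(9*k^2 - 2*sqrt(3)))^(1/3))/6) + C2*exp(2^(1/3)*y*(3^(2/3)*(-3*k + sqrt(9*k^2 - 2*sqrt(3)))^(1/3)/12 - 3^(1/6)*I*(-3*k + sqrt(9*k^2 - 2*sqrt(3)))^(1/3)/4 - 2^(1/3)*sqrt(3)/((-3^(2/3) + 3*3^(1/6)*I)*(-3*k + sqrt(9*k^2 - 2*sqrt(3)))^(1/3)))) + C3*exp(2^(1/3)*y*(3^(2/3)*(-3*k + sqrt(9*k^2 - 2*sqrt(3)))^(1/3)/12 + 3^(1/6)*I*(-3*k + sqrt(9*k^2 - 2*sqrt(3)))^(1/3)/4 + 2^(1/3)*sqrt(3)/((3^(2/3) + 3*3^(1/6)*I)*(-3*k + sqrt(9*k^2 - 2*sqrt(3)))^(1/3))))


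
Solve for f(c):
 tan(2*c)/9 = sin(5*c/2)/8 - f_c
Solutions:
 f(c) = C1 + log(cos(2*c))/18 - cos(5*c/2)/20


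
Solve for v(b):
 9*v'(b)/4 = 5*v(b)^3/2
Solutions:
 v(b) = -3*sqrt(2)*sqrt(-1/(C1 + 10*b))/2
 v(b) = 3*sqrt(2)*sqrt(-1/(C1 + 10*b))/2


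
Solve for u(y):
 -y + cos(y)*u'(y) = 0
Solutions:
 u(y) = C1 + Integral(y/cos(y), y)


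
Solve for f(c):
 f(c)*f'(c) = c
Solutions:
 f(c) = -sqrt(C1 + c^2)
 f(c) = sqrt(C1 + c^2)


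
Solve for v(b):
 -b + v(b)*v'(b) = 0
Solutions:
 v(b) = -sqrt(C1 + b^2)
 v(b) = sqrt(C1 + b^2)


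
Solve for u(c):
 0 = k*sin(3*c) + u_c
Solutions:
 u(c) = C1 + k*cos(3*c)/3


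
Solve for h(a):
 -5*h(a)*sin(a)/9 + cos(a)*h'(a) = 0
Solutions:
 h(a) = C1/cos(a)^(5/9)


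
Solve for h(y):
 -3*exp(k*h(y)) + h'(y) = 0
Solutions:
 h(y) = Piecewise((log(-1/(C1*k + 3*k*y))/k, Ne(k, 0)), (nan, True))
 h(y) = Piecewise((C1 + 3*y, Eq(k, 0)), (nan, True))


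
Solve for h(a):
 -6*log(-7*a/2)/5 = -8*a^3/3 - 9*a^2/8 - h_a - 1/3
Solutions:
 h(a) = C1 - 2*a^4/3 - 3*a^3/8 + 6*a*log(-a)/5 + a*(-23 - 18*log(2) + 18*log(7))/15


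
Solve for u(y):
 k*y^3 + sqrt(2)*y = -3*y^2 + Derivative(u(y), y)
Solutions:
 u(y) = C1 + k*y^4/4 + y^3 + sqrt(2)*y^2/2


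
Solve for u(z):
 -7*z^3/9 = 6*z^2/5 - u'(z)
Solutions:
 u(z) = C1 + 7*z^4/36 + 2*z^3/5


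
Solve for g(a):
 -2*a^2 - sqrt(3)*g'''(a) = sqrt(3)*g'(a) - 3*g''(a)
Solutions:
 g(a) = C1 - 2*sqrt(3)*a^3/9 - 2*a^2 - 8*sqrt(3)*a/3 + (C2*sin(a/2) + C3*cos(a/2))*exp(sqrt(3)*a/2)


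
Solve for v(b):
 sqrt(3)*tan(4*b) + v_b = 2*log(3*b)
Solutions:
 v(b) = C1 + 2*b*log(b) - 2*b + 2*b*log(3) + sqrt(3)*log(cos(4*b))/4


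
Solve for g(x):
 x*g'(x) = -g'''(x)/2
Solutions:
 g(x) = C1 + Integral(C2*airyai(-2^(1/3)*x) + C3*airybi(-2^(1/3)*x), x)


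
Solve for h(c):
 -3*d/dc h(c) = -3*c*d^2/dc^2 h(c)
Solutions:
 h(c) = C1 + C2*c^2


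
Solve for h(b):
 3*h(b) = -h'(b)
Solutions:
 h(b) = C1*exp(-3*b)


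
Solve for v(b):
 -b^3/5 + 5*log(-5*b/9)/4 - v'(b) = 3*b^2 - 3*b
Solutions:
 v(b) = C1 - b^4/20 - b^3 + 3*b^2/2 + 5*b*log(-b)/4 + 5*b*(-2*log(3) - 1 + log(5))/4


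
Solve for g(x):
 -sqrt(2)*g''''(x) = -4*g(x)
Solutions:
 g(x) = C1*exp(-2^(3/8)*x) + C2*exp(2^(3/8)*x) + C3*sin(2^(3/8)*x) + C4*cos(2^(3/8)*x)


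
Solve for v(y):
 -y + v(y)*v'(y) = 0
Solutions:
 v(y) = -sqrt(C1 + y^2)
 v(y) = sqrt(C1 + y^2)


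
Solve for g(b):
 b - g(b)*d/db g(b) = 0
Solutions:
 g(b) = -sqrt(C1 + b^2)
 g(b) = sqrt(C1 + b^2)


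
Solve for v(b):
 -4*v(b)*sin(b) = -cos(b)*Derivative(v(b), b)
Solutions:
 v(b) = C1/cos(b)^4


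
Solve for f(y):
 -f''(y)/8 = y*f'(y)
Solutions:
 f(y) = C1 + C2*erf(2*y)


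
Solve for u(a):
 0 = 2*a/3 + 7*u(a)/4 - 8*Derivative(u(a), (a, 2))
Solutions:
 u(a) = C1*exp(-sqrt(14)*a/8) + C2*exp(sqrt(14)*a/8) - 8*a/21


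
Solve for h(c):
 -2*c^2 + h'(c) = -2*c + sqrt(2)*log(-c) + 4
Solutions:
 h(c) = C1 + 2*c^3/3 - c^2 + sqrt(2)*c*log(-c) + c*(4 - sqrt(2))


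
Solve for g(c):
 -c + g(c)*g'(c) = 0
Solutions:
 g(c) = -sqrt(C1 + c^2)
 g(c) = sqrt(C1 + c^2)


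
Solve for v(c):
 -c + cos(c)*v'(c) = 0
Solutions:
 v(c) = C1 + Integral(c/cos(c), c)


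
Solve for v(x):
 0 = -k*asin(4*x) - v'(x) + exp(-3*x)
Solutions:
 v(x) = C1 - k*x*asin(4*x) - k*sqrt(1 - 16*x^2)/4 - exp(-3*x)/3


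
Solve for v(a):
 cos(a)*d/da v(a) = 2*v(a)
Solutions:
 v(a) = C1*(sin(a) + 1)/(sin(a) - 1)


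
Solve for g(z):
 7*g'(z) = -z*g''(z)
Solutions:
 g(z) = C1 + C2/z^6


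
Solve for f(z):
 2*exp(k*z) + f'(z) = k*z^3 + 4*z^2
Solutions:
 f(z) = C1 + k*z^4/4 + 4*z^3/3 - 2*exp(k*z)/k


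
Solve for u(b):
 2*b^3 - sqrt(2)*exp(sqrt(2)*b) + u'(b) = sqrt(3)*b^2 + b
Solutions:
 u(b) = C1 - b^4/2 + sqrt(3)*b^3/3 + b^2/2 + exp(sqrt(2)*b)


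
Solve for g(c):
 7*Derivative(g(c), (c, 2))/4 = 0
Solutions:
 g(c) = C1 + C2*c


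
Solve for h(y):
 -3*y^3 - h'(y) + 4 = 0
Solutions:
 h(y) = C1 - 3*y^4/4 + 4*y


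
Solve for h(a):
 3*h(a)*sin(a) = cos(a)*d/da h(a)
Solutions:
 h(a) = C1/cos(a)^3


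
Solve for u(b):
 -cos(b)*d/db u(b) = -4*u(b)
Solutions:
 u(b) = C1*(sin(b)^2 + 2*sin(b) + 1)/(sin(b)^2 - 2*sin(b) + 1)


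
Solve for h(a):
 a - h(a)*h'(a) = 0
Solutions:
 h(a) = -sqrt(C1 + a^2)
 h(a) = sqrt(C1 + a^2)


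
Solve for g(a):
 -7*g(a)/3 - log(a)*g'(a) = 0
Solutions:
 g(a) = C1*exp(-7*li(a)/3)


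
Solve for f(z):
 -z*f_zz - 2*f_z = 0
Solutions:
 f(z) = C1 + C2/z


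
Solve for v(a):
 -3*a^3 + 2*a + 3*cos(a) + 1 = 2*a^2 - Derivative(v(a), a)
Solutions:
 v(a) = C1 + 3*a^4/4 + 2*a^3/3 - a^2 - a - 3*sin(a)


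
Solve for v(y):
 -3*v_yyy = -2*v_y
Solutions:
 v(y) = C1 + C2*exp(-sqrt(6)*y/3) + C3*exp(sqrt(6)*y/3)


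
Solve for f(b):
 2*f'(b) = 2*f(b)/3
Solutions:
 f(b) = C1*exp(b/3)


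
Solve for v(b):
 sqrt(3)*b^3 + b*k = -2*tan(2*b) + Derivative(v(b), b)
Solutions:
 v(b) = C1 + sqrt(3)*b^4/4 + b^2*k/2 - log(cos(2*b))


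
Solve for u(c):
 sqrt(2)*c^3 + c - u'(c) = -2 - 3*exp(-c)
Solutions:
 u(c) = C1 + sqrt(2)*c^4/4 + c^2/2 + 2*c - 3*exp(-c)


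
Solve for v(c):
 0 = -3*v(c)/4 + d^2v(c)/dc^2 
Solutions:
 v(c) = C1*exp(-sqrt(3)*c/2) + C2*exp(sqrt(3)*c/2)


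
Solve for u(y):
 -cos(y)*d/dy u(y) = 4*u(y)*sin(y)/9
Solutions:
 u(y) = C1*cos(y)^(4/9)


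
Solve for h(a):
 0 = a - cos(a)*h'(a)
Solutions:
 h(a) = C1 + Integral(a/cos(a), a)


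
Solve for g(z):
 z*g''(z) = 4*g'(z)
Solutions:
 g(z) = C1 + C2*z^5


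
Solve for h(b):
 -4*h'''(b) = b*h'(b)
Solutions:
 h(b) = C1 + Integral(C2*airyai(-2^(1/3)*b/2) + C3*airybi(-2^(1/3)*b/2), b)


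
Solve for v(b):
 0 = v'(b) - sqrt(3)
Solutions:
 v(b) = C1 + sqrt(3)*b


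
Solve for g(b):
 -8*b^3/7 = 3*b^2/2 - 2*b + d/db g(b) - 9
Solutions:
 g(b) = C1 - 2*b^4/7 - b^3/2 + b^2 + 9*b


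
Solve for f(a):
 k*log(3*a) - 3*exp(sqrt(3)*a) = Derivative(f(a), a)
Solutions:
 f(a) = C1 + a*k*log(a) + a*k*(-1 + log(3)) - sqrt(3)*exp(sqrt(3)*a)


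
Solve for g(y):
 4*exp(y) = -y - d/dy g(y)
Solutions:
 g(y) = C1 - y^2/2 - 4*exp(y)


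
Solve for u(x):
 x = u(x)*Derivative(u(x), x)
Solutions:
 u(x) = -sqrt(C1 + x^2)
 u(x) = sqrt(C1 + x^2)


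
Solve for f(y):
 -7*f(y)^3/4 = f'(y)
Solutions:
 f(y) = -sqrt(2)*sqrt(-1/(C1 - 7*y))
 f(y) = sqrt(2)*sqrt(-1/(C1 - 7*y))


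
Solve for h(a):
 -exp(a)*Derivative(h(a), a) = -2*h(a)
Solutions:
 h(a) = C1*exp(-2*exp(-a))


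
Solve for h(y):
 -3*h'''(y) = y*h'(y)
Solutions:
 h(y) = C1 + Integral(C2*airyai(-3^(2/3)*y/3) + C3*airybi(-3^(2/3)*y/3), y)


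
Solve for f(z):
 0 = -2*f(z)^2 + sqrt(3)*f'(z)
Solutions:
 f(z) = -3/(C1 + 2*sqrt(3)*z)


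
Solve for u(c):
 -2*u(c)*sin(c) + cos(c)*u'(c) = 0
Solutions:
 u(c) = C1/cos(c)^2


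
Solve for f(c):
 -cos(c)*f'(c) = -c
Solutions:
 f(c) = C1 + Integral(c/cos(c), c)


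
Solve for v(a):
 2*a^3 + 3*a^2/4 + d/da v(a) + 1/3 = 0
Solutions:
 v(a) = C1 - a^4/2 - a^3/4 - a/3


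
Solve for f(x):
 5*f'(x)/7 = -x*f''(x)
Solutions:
 f(x) = C1 + C2*x^(2/7)


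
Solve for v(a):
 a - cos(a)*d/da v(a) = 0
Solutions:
 v(a) = C1 + Integral(a/cos(a), a)


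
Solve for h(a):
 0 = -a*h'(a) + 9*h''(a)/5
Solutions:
 h(a) = C1 + C2*erfi(sqrt(10)*a/6)


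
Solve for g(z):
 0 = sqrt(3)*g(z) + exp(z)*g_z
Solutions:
 g(z) = C1*exp(sqrt(3)*exp(-z))


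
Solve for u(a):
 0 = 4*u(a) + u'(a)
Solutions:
 u(a) = C1*exp(-4*a)


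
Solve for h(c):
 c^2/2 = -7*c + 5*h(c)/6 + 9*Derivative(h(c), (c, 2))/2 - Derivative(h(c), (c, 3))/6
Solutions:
 h(c) = C1*exp(c*(-2^(2/3)*(sqrt(14605) + 1463)^(1/3)/4 - 81*2^(1/3)/(2*(sqrt(14605) + 1463)^(1/3)) + 9))*sin(2^(1/3)*sqrt(3)*c*(-2^(1/3)*(sqrt(14605) + 1463)^(1/3) + 162/(sqrt(14605) + 1463)^(1/3))/4) + C2*exp(c*(-2^(2/3)*(sqrt(14605) + 1463)^(1/3)/4 - 81*2^(1/3)/(2*(sqrt(14605) + 1463)^(1/3)) + 9))*cos(2^(1/3)*sqrt(3)*c*(-2^(1/3)*(sqrt(14605) + 1463)^(1/3) + 162/(sqrt(14605) + 1463)^(1/3))/4) + C3*exp(c*(81*2^(1/3)/(sqrt(14605) + 1463)^(1/3) + 9 + 2^(2/3)*(sqrt(14605) + 1463)^(1/3)/2)) + 3*c^2/5 + 42*c/5 - 162/25


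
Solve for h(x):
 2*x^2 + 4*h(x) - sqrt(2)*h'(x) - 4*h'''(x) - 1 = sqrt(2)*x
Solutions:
 h(x) = C1*exp(3^(1/3)*x*(-(36 + sqrt(6)*sqrt(sqrt(2) + 216))^(1/3) + sqrt(2)*3^(1/3)/(36 + sqrt(6)*sqrt(sqrt(2) + 216))^(1/3))/12)*sin(3^(1/6)*x*(3*sqrt(2)/(36 + sqrt(6)*sqrt(sqrt(2) + 216))^(1/3) + 3^(2/3)*(36 + sqrt(6)*sqrt(sqrt(2) + 216))^(1/3))/12) + C2*exp(3^(1/3)*x*(-(36 + sqrt(6)*sqrt(sqrt(2) + 216))^(1/3) + sqrt(2)*3^(1/3)/(36 + sqrt(6)*sqrt(sqrt(2) + 216))^(1/3))/12)*cos(3^(1/6)*x*(3*sqrt(2)/(36 + sqrt(6)*sqrt(sqrt(2) + 216))^(1/3) + 3^(2/3)*(36 + sqrt(6)*sqrt(sqrt(2) + 216))^(1/3))/12) + C3*exp(-3^(1/3)*x*(-(36 + sqrt(6)*sqrt(sqrt(2) + 216))^(1/3) + sqrt(2)*3^(1/3)/(36 + sqrt(6)*sqrt(sqrt(2) + 216))^(1/3))/6) - x^2/2 + 1/4


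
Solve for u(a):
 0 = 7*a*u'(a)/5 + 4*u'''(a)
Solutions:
 u(a) = C1 + Integral(C2*airyai(-350^(1/3)*a/10) + C3*airybi(-350^(1/3)*a/10), a)


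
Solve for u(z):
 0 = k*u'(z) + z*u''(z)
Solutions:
 u(z) = C1 + z^(1 - re(k))*(C2*sin(log(z)*Abs(im(k))) + C3*cos(log(z)*im(k)))


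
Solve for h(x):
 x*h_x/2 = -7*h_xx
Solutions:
 h(x) = C1 + C2*erf(sqrt(7)*x/14)


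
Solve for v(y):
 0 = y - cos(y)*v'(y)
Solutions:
 v(y) = C1 + Integral(y/cos(y), y)


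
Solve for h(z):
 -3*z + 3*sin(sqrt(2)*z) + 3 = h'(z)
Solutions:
 h(z) = C1 - 3*z^2/2 + 3*z - 3*sqrt(2)*cos(sqrt(2)*z)/2


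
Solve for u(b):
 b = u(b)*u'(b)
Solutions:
 u(b) = -sqrt(C1 + b^2)
 u(b) = sqrt(C1 + b^2)


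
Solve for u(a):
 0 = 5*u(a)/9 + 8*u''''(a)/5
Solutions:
 u(a) = (C1*sin(sqrt(15)*2^(3/4)*a/12) + C2*cos(sqrt(15)*2^(3/4)*a/12))*exp(-sqrt(15)*2^(3/4)*a/12) + (C3*sin(sqrt(15)*2^(3/4)*a/12) + C4*cos(sqrt(15)*2^(3/4)*a/12))*exp(sqrt(15)*2^(3/4)*a/12)


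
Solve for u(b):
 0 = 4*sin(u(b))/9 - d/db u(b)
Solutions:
 -4*b/9 + log(cos(u(b)) - 1)/2 - log(cos(u(b)) + 1)/2 = C1


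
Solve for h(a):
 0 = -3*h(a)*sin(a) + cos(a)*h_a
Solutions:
 h(a) = C1/cos(a)^3


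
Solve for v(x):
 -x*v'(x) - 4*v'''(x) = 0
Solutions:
 v(x) = C1 + Integral(C2*airyai(-2^(1/3)*x/2) + C3*airybi(-2^(1/3)*x/2), x)


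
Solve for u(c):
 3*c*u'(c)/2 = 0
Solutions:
 u(c) = C1


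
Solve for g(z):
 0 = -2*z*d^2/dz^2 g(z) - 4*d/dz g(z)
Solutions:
 g(z) = C1 + C2/z


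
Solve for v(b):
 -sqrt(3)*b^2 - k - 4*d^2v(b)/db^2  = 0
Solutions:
 v(b) = C1 + C2*b - sqrt(3)*b^4/48 - b^2*k/8


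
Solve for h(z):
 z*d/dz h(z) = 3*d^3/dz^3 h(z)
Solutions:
 h(z) = C1 + Integral(C2*airyai(3^(2/3)*z/3) + C3*airybi(3^(2/3)*z/3), z)


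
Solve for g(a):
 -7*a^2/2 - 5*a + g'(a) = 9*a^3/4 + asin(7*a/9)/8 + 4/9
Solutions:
 g(a) = C1 + 9*a^4/16 + 7*a^3/6 + 5*a^2/2 + a*asin(7*a/9)/8 + 4*a/9 + sqrt(81 - 49*a^2)/56


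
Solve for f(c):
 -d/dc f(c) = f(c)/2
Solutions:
 f(c) = C1*exp(-c/2)


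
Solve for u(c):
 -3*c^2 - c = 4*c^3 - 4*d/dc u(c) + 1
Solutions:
 u(c) = C1 + c^4/4 + c^3/4 + c^2/8 + c/4


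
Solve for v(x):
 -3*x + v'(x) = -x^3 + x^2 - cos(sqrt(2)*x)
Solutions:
 v(x) = C1 - x^4/4 + x^3/3 + 3*x^2/2 - sqrt(2)*sin(sqrt(2)*x)/2


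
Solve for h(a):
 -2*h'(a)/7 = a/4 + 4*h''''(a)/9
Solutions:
 h(a) = C1 + C4*exp(-42^(2/3)*a/14) - 7*a^2/16 + (C2*sin(3*14^(2/3)*3^(1/6)*a/28) + C3*cos(3*14^(2/3)*3^(1/6)*a/28))*exp(42^(2/3)*a/28)


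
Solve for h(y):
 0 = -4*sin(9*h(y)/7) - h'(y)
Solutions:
 4*y + 7*log(cos(9*h(y)/7) - 1)/18 - 7*log(cos(9*h(y)/7) + 1)/18 = C1


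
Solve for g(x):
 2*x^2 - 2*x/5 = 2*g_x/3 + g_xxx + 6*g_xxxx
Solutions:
 g(x) = C1 + C2*exp(x*(-2 + (18*sqrt(326) + 325)^(-1/3) + (18*sqrt(326) + 325)^(1/3))/36)*sin(sqrt(3)*x*(-(18*sqrt(326) + 325)^(1/3) + (18*sqrt(326) + 325)^(-1/3))/36) + C3*exp(x*(-2 + (18*sqrt(326) + 325)^(-1/3) + (18*sqrt(326) + 325)^(1/3))/36)*cos(sqrt(3)*x*(-(18*sqrt(326) + 325)^(1/3) + (18*sqrt(326) + 325)^(-1/3))/36) + C4*exp(-x*((18*sqrt(326) + 325)^(-1/3) + 1 + (18*sqrt(326) + 325)^(1/3))/18) + x^3 - 3*x^2/10 - 9*x


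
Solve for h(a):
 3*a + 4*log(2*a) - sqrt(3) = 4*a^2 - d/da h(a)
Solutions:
 h(a) = C1 + 4*a^3/3 - 3*a^2/2 - 4*a*log(a) - a*log(16) + sqrt(3)*a + 4*a


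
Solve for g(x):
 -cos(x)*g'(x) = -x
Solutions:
 g(x) = C1 + Integral(x/cos(x), x)


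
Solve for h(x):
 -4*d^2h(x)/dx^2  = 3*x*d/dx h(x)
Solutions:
 h(x) = C1 + C2*erf(sqrt(6)*x/4)


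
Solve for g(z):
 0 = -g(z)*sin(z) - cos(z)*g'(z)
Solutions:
 g(z) = C1*cos(z)


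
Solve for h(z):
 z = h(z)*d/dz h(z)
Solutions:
 h(z) = -sqrt(C1 + z^2)
 h(z) = sqrt(C1 + z^2)


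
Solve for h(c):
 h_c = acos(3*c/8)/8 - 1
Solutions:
 h(c) = C1 + c*acos(3*c/8)/8 - c - sqrt(64 - 9*c^2)/24


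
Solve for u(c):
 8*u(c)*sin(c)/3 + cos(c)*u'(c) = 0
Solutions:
 u(c) = C1*cos(c)^(8/3)


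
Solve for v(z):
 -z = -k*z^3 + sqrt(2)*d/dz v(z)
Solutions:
 v(z) = C1 + sqrt(2)*k*z^4/8 - sqrt(2)*z^2/4


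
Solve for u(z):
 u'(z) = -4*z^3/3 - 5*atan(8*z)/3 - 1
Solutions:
 u(z) = C1 - z^4/3 - 5*z*atan(8*z)/3 - z + 5*log(64*z^2 + 1)/48


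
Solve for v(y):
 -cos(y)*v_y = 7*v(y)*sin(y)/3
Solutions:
 v(y) = C1*cos(y)^(7/3)


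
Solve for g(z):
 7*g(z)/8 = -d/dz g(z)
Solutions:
 g(z) = C1*exp(-7*z/8)


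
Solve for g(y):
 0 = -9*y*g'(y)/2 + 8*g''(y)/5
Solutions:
 g(y) = C1 + C2*erfi(3*sqrt(10)*y/8)


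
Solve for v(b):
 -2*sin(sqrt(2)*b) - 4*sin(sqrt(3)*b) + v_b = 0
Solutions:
 v(b) = C1 - sqrt(2)*cos(sqrt(2)*b) - 4*sqrt(3)*cos(sqrt(3)*b)/3


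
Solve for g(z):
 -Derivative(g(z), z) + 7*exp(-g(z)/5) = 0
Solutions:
 g(z) = 5*log(C1 + 7*z/5)


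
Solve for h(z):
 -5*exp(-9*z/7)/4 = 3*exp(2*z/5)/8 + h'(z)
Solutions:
 h(z) = C1 - 15*exp(2*z/5)/16 + 35*exp(-9*z/7)/36


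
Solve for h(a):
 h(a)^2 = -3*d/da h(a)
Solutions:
 h(a) = 3/(C1 + a)


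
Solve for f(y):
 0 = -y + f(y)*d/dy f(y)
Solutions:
 f(y) = -sqrt(C1 + y^2)
 f(y) = sqrt(C1 + y^2)


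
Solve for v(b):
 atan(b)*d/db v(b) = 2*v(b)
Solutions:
 v(b) = C1*exp(2*Integral(1/atan(b), b))


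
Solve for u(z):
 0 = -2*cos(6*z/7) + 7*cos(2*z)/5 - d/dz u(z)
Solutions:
 u(z) = C1 - 7*sin(6*z/7)/3 + 7*sin(2*z)/10


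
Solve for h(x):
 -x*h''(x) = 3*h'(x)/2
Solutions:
 h(x) = C1 + C2/sqrt(x)


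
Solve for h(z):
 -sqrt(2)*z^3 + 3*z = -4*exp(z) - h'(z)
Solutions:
 h(z) = C1 + sqrt(2)*z^4/4 - 3*z^2/2 - 4*exp(z)


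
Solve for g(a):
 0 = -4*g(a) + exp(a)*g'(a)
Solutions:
 g(a) = C1*exp(-4*exp(-a))


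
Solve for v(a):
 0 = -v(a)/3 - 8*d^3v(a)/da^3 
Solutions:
 v(a) = C3*exp(-3^(2/3)*a/6) + (C1*sin(3^(1/6)*a/4) + C2*cos(3^(1/6)*a/4))*exp(3^(2/3)*a/12)


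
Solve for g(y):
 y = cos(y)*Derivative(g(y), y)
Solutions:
 g(y) = C1 + Integral(y/cos(y), y)


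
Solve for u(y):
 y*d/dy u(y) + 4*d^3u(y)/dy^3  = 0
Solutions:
 u(y) = C1 + Integral(C2*airyai(-2^(1/3)*y/2) + C3*airybi(-2^(1/3)*y/2), y)


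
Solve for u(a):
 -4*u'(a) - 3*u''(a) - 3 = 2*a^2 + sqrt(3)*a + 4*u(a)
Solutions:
 u(a) = -a^2/2 - sqrt(3)*a/4 + a + (C1*sin(2*sqrt(2)*a/3) + C2*cos(2*sqrt(2)*a/3))*exp(-2*a/3) - 1 + sqrt(3)/4


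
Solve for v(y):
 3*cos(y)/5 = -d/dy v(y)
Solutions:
 v(y) = C1 - 3*sin(y)/5


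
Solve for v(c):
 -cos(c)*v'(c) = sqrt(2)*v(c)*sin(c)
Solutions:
 v(c) = C1*cos(c)^(sqrt(2))


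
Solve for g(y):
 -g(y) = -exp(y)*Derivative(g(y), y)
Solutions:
 g(y) = C1*exp(-exp(-y))


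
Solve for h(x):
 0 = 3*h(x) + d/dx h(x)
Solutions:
 h(x) = C1*exp(-3*x)


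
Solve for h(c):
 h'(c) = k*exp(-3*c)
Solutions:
 h(c) = C1 - k*exp(-3*c)/3


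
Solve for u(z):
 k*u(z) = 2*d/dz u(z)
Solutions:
 u(z) = C1*exp(k*z/2)


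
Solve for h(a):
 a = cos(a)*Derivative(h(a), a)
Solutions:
 h(a) = C1 + Integral(a/cos(a), a)


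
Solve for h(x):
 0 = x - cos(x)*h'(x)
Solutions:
 h(x) = C1 + Integral(x/cos(x), x)


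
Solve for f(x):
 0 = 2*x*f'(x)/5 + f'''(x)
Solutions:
 f(x) = C1 + Integral(C2*airyai(-2^(1/3)*5^(2/3)*x/5) + C3*airybi(-2^(1/3)*5^(2/3)*x/5), x)


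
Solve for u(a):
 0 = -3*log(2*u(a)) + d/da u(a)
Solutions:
 -Integral(1/(log(_y) + log(2)), (_y, u(a)))/3 = C1 - a
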